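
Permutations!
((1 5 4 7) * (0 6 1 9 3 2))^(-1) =((0 6 1 5 4 7 9 3 2))^(-1) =(0 2 3 9 7 4 5 1 6)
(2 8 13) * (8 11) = [0, 1, 11, 3, 4, 5, 6, 7, 13, 9, 10, 8, 12, 2] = (2 11 8 13)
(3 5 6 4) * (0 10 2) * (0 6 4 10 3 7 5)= (0 3)(2 6 10)(4 7 5)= [3, 1, 6, 0, 7, 4, 10, 5, 8, 9, 2]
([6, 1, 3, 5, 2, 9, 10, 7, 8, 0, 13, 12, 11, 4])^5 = [2, 1, 6, 10, 0, 13, 3, 7, 8, 4, 5, 12, 11, 9]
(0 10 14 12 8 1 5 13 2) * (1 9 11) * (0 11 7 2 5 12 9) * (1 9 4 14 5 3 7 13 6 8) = [10, 12, 11, 7, 14, 6, 8, 2, 0, 13, 5, 9, 1, 3, 4] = (0 10 5 6 8)(1 12)(2 11 9 13 3 7)(4 14)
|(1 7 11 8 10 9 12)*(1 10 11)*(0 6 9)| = 10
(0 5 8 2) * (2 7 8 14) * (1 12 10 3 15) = (0 5 14 2)(1 12 10 3 15)(7 8) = [5, 12, 0, 15, 4, 14, 6, 8, 7, 9, 3, 11, 10, 13, 2, 1]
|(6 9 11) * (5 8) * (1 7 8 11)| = 7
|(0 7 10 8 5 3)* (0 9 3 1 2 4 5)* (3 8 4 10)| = 5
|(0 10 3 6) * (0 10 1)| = |(0 1)(3 6 10)| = 6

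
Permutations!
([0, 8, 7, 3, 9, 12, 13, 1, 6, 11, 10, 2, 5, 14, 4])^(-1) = (1 7 2 11 9 4 14 13 6 8)(5 12)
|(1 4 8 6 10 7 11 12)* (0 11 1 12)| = |(12)(0 11)(1 4 8 6 10 7)| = 6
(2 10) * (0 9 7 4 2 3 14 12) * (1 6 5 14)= [9, 6, 10, 1, 2, 14, 5, 4, 8, 7, 3, 11, 0, 13, 12]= (0 9 7 4 2 10 3 1 6 5 14 12)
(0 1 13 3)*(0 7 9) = (0 1 13 3 7 9) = [1, 13, 2, 7, 4, 5, 6, 9, 8, 0, 10, 11, 12, 3]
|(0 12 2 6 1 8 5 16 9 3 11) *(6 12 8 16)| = 18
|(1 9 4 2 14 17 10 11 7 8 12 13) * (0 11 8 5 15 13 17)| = |(0 11 7 5 15 13 1 9 4 2 14)(8 12 17 10)| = 44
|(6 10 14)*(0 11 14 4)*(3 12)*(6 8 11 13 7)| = |(0 13 7 6 10 4)(3 12)(8 11 14)| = 6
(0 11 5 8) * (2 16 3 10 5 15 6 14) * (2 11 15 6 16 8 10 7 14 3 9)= [15, 1, 8, 7, 4, 10, 3, 14, 0, 2, 5, 6, 12, 13, 11, 16, 9]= (0 15 16 9 2 8)(3 7 14 11 6)(5 10)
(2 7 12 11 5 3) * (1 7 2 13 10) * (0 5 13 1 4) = (0 5 3 1 7 12 11 13 10 4) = [5, 7, 2, 1, 0, 3, 6, 12, 8, 9, 4, 13, 11, 10]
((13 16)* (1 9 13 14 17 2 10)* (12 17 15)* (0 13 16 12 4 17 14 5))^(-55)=(0 9 2 15 13 16 10 4 12 5 1 17 14)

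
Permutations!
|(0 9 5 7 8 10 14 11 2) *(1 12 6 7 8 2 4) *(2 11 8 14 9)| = |(0 2)(1 12 6 7 11 4)(5 14 8 10 9)| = 30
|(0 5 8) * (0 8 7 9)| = 4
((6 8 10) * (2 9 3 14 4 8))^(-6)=(2 3 4 10)(6 9 14 8)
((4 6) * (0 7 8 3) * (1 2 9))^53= (0 7 8 3)(1 9 2)(4 6)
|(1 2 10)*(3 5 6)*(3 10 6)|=4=|(1 2 6 10)(3 5)|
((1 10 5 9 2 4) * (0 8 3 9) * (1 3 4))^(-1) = (0 5 10 1 2 9 3 4 8)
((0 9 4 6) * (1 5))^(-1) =(0 6 4 9)(1 5)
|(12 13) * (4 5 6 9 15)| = 10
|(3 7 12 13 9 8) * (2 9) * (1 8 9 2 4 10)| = |(1 8 3 7 12 13 4 10)| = 8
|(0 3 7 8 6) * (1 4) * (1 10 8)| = |(0 3 7 1 4 10 8 6)| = 8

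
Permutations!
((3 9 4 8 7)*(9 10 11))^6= (3 7 8 4 9 11 10)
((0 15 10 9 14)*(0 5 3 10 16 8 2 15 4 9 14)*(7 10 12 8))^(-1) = ((0 4 9)(2 15 16 7 10 14 5 3 12 8))^(-1) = (0 9 4)(2 8 12 3 5 14 10 7 16 15)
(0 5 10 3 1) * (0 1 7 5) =(3 7 5 10) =[0, 1, 2, 7, 4, 10, 6, 5, 8, 9, 3]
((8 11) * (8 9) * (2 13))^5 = (2 13)(8 9 11) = ((2 13)(8 11 9))^5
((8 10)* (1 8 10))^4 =(10)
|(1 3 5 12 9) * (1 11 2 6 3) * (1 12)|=8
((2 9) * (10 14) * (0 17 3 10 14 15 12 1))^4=(0 15 17 12 3 1 10)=((0 17 3 10 15 12 1)(2 9))^4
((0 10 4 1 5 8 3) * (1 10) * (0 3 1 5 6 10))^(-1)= (0 4 10 6 1 8 5)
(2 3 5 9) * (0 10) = [10, 1, 3, 5, 4, 9, 6, 7, 8, 2, 0] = (0 10)(2 3 5 9)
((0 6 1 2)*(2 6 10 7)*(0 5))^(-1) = ((0 10 7 2 5)(1 6))^(-1) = (0 5 2 7 10)(1 6)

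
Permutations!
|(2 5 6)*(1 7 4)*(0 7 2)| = |(0 7 4 1 2 5 6)| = 7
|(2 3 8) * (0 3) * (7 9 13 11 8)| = |(0 3 7 9 13 11 8 2)| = 8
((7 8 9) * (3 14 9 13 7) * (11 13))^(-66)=(14)(7 11)(8 13)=((3 14 9)(7 8 11 13))^(-66)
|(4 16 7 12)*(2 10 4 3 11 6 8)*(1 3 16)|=24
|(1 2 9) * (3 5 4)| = |(1 2 9)(3 5 4)| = 3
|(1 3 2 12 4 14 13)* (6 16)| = 14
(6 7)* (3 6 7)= [0, 1, 2, 6, 4, 5, 3, 7]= (7)(3 6)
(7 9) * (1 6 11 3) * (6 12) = (1 12 6 11 3)(7 9) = [0, 12, 2, 1, 4, 5, 11, 9, 8, 7, 10, 3, 6]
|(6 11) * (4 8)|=|(4 8)(6 11)|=2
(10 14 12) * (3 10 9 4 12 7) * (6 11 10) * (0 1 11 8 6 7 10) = [1, 11, 2, 7, 12, 5, 8, 3, 6, 4, 14, 0, 9, 13, 10] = (0 1 11)(3 7)(4 12 9)(6 8)(10 14)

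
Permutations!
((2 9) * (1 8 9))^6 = (1 9)(2 8)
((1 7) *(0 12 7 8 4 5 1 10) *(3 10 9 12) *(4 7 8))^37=(0 3 10)(1 4 5)(7 9 12 8)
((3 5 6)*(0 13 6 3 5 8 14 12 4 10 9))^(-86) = (0 6 3 14 4 9 13 5 8 12 10)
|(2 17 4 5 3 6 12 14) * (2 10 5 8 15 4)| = 6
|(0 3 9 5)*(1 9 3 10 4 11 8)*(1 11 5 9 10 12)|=|(0 12 1 10 4 5)(8 11)|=6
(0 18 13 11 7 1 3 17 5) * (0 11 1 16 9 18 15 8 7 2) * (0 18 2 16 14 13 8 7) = (0 15 7 14 13 1 3 17 5 11 16 9 2 18 8) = [15, 3, 18, 17, 4, 11, 6, 14, 0, 2, 10, 16, 12, 1, 13, 7, 9, 5, 8]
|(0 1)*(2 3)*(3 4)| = |(0 1)(2 4 3)| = 6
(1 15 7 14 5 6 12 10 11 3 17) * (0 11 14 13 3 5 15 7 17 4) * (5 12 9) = (0 11 12 10 14 15 17 1 7 13 3 4)(5 6 9) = [11, 7, 2, 4, 0, 6, 9, 13, 8, 5, 14, 12, 10, 3, 15, 17, 16, 1]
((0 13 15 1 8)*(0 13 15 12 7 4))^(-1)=(0 4 7 12 13 8 1 15)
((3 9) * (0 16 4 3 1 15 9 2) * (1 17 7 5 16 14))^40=((0 14 1 15 9 17 7 5 16 4 3 2))^40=(0 9 16)(1 7 3)(2 15 5)(4 14 17)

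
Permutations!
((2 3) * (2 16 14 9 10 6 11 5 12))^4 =(2 9 5 16 6)(3 10 12 14 11)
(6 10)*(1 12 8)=[0, 12, 2, 3, 4, 5, 10, 7, 1, 9, 6, 11, 8]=(1 12 8)(6 10)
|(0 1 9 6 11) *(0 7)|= |(0 1 9 6 11 7)|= 6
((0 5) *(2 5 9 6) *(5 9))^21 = ((0 5)(2 9 6))^21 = (9)(0 5)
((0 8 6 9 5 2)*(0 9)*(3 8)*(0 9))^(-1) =(0 2 5 9 6 8 3) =((0 3 8 6 9 5 2))^(-1)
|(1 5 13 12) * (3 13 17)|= 6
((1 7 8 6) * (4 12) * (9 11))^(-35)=((1 7 8 6)(4 12)(9 11))^(-35)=(1 7 8 6)(4 12)(9 11)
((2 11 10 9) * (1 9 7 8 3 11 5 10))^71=(1 11 3 8 7 10 5 2 9)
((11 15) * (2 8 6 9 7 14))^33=((2 8 6 9 7 14)(11 15))^33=(2 9)(6 14)(7 8)(11 15)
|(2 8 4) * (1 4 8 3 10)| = |(1 4 2 3 10)| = 5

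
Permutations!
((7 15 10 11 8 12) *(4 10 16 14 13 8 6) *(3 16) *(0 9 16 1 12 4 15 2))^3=(0 14 4 6 1 2 16 8 11 3 7 9 13 10 15 12)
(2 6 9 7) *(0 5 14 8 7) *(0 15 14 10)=(0 5 10)(2 6 9 15 14 8 7)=[5, 1, 6, 3, 4, 10, 9, 2, 7, 15, 0, 11, 12, 13, 8, 14]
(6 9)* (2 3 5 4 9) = (2 3 5 4 9 6) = [0, 1, 3, 5, 9, 4, 2, 7, 8, 6]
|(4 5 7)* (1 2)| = 6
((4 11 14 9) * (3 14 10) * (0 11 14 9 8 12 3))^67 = (0 11 10)(3 9 4 14 8 12) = ((0 11 10)(3 9 4 14 8 12))^67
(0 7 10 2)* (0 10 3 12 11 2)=(0 7 3 12 11 2 10)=[7, 1, 10, 12, 4, 5, 6, 3, 8, 9, 0, 2, 11]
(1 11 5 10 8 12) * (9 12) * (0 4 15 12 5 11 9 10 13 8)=(0 4 15 12 1 9 5 13 8 10)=[4, 9, 2, 3, 15, 13, 6, 7, 10, 5, 0, 11, 1, 8, 14, 12]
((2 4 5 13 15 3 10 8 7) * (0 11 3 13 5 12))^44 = (15)(0 12 4 2 7 8 10 3 11)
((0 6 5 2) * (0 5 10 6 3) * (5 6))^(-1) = (0 3)(2 5 10 6)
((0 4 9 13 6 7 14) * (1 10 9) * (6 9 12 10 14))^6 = ((0 4 1 14)(6 7)(9 13)(10 12))^6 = (0 1)(4 14)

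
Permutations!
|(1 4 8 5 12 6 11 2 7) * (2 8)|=20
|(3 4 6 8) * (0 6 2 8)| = |(0 6)(2 8 3 4)| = 4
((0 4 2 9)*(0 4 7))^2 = (2 4 9)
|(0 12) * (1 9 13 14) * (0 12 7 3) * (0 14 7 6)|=|(0 6)(1 9 13 7 3 14)|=6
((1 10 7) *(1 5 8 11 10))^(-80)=(11)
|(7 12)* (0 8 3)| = |(0 8 3)(7 12)| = 6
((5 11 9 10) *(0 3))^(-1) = ((0 3)(5 11 9 10))^(-1) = (0 3)(5 10 9 11)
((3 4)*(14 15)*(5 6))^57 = (3 4)(5 6)(14 15)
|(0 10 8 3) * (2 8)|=5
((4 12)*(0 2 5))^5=((0 2 5)(4 12))^5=(0 5 2)(4 12)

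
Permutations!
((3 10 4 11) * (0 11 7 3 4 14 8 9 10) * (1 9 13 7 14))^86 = ((0 11 4 14 8 13 7 3)(1 9 10))^86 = (0 7 8 4)(1 10 9)(3 13 14 11)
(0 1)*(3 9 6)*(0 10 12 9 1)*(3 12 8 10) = (1 3)(6 12 9)(8 10) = [0, 3, 2, 1, 4, 5, 12, 7, 10, 6, 8, 11, 9]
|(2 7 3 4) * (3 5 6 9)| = 7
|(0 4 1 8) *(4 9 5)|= |(0 9 5 4 1 8)|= 6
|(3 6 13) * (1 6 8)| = 5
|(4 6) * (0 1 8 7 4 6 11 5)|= 7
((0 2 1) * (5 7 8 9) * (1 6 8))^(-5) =((0 2 6 8 9 5 7 1))^(-5) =(0 8 7 2 9 1 6 5)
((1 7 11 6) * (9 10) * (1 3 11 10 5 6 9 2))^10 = (11)(1 10)(2 7)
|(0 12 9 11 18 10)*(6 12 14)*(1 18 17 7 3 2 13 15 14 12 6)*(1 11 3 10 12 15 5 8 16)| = 70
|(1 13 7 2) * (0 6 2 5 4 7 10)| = 6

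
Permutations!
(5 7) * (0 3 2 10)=(0 3 2 10)(5 7)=[3, 1, 10, 2, 4, 7, 6, 5, 8, 9, 0]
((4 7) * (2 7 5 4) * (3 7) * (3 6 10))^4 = (2 7 3 10 6)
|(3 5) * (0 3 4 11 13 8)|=7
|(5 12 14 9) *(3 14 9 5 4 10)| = 7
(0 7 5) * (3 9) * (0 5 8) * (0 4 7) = (3 9)(4 7 8) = [0, 1, 2, 9, 7, 5, 6, 8, 4, 3]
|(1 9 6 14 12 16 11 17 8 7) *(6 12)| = 8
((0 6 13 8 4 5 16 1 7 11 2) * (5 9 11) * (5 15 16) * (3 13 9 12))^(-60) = (16)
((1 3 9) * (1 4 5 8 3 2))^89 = (1 2)(3 8 5 4 9)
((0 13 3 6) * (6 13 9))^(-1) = ((0 9 6)(3 13))^(-1) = (0 6 9)(3 13)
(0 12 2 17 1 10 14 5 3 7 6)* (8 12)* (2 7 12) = (0 8 2 17 1 10 14 5 3 12 7 6) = [8, 10, 17, 12, 4, 3, 0, 6, 2, 9, 14, 11, 7, 13, 5, 15, 16, 1]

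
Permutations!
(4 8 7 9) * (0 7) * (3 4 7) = (0 3 4 8)(7 9) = [3, 1, 2, 4, 8, 5, 6, 9, 0, 7]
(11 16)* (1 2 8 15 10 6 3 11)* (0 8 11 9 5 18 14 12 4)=(0 8 15 10 6 3 9 5 18 14 12 4)(1 2 11 16)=[8, 2, 11, 9, 0, 18, 3, 7, 15, 5, 6, 16, 4, 13, 12, 10, 1, 17, 14]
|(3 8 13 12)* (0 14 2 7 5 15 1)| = 28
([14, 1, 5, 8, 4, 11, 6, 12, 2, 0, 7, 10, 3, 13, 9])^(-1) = (0 9 14)(2 8 3 12 7 10 11 5)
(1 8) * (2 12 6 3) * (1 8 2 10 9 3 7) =(1 2 12 6 7)(3 10 9) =[0, 2, 12, 10, 4, 5, 7, 1, 8, 3, 9, 11, 6]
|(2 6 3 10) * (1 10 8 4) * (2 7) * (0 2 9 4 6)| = 30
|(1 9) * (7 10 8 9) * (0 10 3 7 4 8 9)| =6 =|(0 10 9 1 4 8)(3 7)|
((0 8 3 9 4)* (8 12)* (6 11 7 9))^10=(0 12 8 3 6 11 7 9 4)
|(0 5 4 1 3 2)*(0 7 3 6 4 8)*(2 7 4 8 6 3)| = |(0 5 6 8)(1 3 7 2 4)| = 20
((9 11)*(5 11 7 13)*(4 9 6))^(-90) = (4 9 7 13 5 11 6)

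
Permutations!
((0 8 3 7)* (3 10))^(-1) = ((0 8 10 3 7))^(-1) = (0 7 3 10 8)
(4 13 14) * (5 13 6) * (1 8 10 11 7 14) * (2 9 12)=[0, 8, 9, 3, 6, 13, 5, 14, 10, 12, 11, 7, 2, 1, 4]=(1 8 10 11 7 14 4 6 5 13)(2 9 12)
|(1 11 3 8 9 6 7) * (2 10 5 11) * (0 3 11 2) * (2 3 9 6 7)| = 12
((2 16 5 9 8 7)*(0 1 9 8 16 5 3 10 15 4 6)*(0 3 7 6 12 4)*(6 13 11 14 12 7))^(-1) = (0 15 10 3 6 16 9 1)(2 7 4 12 14 11 13 8 5) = ((0 1 9 16 6 3 10 15)(2 5 8 13 11 14 12 4 7))^(-1)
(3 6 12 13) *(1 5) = (1 5)(3 6 12 13) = [0, 5, 2, 6, 4, 1, 12, 7, 8, 9, 10, 11, 13, 3]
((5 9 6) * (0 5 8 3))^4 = (0 8 9)(3 6 5)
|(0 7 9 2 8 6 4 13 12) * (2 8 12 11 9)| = |(0 7 2 12)(4 13 11 9 8 6)| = 12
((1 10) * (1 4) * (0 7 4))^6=(0 7 4 1 10)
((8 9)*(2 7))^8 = (9) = ((2 7)(8 9))^8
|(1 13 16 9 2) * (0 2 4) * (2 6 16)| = 15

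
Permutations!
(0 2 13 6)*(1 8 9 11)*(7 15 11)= (0 2 13 6)(1 8 9 7 15 11)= [2, 8, 13, 3, 4, 5, 0, 15, 9, 7, 10, 1, 12, 6, 14, 11]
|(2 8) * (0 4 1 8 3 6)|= |(0 4 1 8 2 3 6)|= 7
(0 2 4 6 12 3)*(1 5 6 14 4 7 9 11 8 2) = (0 1 5 6 12 3)(2 7 9 11 8)(4 14) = [1, 5, 7, 0, 14, 6, 12, 9, 2, 11, 10, 8, 3, 13, 4]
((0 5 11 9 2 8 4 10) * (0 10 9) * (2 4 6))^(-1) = (0 11 5)(2 6 8)(4 9)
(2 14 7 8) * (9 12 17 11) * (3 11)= (2 14 7 8)(3 11 9 12 17)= [0, 1, 14, 11, 4, 5, 6, 8, 2, 12, 10, 9, 17, 13, 7, 15, 16, 3]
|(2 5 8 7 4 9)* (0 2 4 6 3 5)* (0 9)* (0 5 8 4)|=|(0 2 9)(3 8 7 6)(4 5)|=12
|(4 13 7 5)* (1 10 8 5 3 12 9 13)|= 5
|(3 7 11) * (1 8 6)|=3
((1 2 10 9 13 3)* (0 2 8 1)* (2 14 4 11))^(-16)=(0 4 2 9 3 14 11 10 13)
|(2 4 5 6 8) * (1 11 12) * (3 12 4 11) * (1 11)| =9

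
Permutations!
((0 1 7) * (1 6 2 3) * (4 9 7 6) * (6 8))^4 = ((0 4 9 7)(1 8 6 2 3))^4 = (9)(1 3 2 6 8)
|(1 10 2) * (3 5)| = 6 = |(1 10 2)(3 5)|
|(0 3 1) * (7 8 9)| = |(0 3 1)(7 8 9)| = 3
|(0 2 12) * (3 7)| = |(0 2 12)(3 7)| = 6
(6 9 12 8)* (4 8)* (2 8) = (2 8 6 9 12 4) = [0, 1, 8, 3, 2, 5, 9, 7, 6, 12, 10, 11, 4]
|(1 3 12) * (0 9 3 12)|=|(0 9 3)(1 12)|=6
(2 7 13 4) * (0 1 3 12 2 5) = (0 1 3 12 2 7 13 4 5) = [1, 3, 7, 12, 5, 0, 6, 13, 8, 9, 10, 11, 2, 4]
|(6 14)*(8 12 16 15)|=4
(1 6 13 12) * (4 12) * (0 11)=(0 11)(1 6 13 4 12)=[11, 6, 2, 3, 12, 5, 13, 7, 8, 9, 10, 0, 1, 4]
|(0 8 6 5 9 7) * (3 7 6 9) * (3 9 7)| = |(0 8 7)(5 9 6)| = 3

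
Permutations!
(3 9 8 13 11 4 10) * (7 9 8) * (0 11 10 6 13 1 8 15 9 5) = (0 11 4 6 13 10 3 15 9 7 5)(1 8) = [11, 8, 2, 15, 6, 0, 13, 5, 1, 7, 3, 4, 12, 10, 14, 9]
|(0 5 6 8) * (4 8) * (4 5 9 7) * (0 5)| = 7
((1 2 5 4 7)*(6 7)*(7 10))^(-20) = (1 2 5 4 6 10 7) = ((1 2 5 4 6 10 7))^(-20)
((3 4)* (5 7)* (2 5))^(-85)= ((2 5 7)(3 4))^(-85)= (2 7 5)(3 4)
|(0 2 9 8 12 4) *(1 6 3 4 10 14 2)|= 30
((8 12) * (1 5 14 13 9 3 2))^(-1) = ((1 5 14 13 9 3 2)(8 12))^(-1) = (1 2 3 9 13 14 5)(8 12)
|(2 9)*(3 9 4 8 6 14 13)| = 8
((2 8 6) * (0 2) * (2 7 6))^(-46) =((0 7 6)(2 8))^(-46) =(8)(0 6 7)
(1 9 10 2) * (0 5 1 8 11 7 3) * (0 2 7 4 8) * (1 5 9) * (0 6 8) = (0 9 10 7 3 2 6 8 11 4) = [9, 1, 6, 2, 0, 5, 8, 3, 11, 10, 7, 4]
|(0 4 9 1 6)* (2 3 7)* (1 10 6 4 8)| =21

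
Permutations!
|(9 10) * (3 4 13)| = |(3 4 13)(9 10)| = 6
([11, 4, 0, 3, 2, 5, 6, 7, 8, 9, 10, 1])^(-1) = [2, 11, 4, 3, 1, 5, 6, 7, 8, 9, 10, 0]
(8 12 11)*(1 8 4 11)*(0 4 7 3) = (0 4 11 7 3)(1 8 12) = [4, 8, 2, 0, 11, 5, 6, 3, 12, 9, 10, 7, 1]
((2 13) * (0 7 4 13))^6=((0 7 4 13 2))^6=(0 7 4 13 2)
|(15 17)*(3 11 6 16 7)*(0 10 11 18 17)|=|(0 10 11 6 16 7 3 18 17 15)|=10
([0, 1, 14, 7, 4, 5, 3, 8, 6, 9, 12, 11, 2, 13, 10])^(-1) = (2 12 10 14)(3 6 8 7)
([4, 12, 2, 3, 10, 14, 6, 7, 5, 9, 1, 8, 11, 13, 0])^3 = (0 1 8)(4 12 5)(10 11 14)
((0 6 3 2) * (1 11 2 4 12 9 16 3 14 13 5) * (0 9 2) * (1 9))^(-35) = ((0 6 14 13 5 9 16 3 4 12 2 1 11))^(-35) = (0 5 4 11 13 3 1 14 16 2 6 9 12)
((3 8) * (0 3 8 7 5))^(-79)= (8)(0 3 7 5)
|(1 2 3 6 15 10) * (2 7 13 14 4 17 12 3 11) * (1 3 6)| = |(1 7 13 14 4 17 12 6 15 10 3)(2 11)| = 22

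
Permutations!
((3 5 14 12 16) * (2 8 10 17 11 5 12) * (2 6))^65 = ((2 8 10 17 11 5 14 6)(3 12 16))^65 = (2 8 10 17 11 5 14 6)(3 16 12)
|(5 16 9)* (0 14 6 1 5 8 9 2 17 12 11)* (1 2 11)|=10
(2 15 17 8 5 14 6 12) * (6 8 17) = [0, 1, 15, 3, 4, 14, 12, 7, 5, 9, 10, 11, 2, 13, 8, 6, 16, 17] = (17)(2 15 6 12)(5 14 8)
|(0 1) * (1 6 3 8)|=|(0 6 3 8 1)|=5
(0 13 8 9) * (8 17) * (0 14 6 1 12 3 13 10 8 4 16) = (0 10 8 9 14 6 1 12 3 13 17 4 16) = [10, 12, 2, 13, 16, 5, 1, 7, 9, 14, 8, 11, 3, 17, 6, 15, 0, 4]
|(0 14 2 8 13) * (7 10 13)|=|(0 14 2 8 7 10 13)|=7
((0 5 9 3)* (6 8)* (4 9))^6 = ((0 5 4 9 3)(6 8))^6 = (0 5 4 9 3)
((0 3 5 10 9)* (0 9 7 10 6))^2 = (10)(0 5)(3 6)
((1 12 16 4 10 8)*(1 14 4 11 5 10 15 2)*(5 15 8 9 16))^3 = ((1 12 5 10 9 16 11 15 2)(4 8 14))^3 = (1 10 11)(2 5 16)(9 15 12)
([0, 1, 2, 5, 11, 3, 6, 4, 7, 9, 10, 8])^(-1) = (3 5)(4 7 8 11)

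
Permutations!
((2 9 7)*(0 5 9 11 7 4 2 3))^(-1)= (0 3 7 11 2 4 9 5)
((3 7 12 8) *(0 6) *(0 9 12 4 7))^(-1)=((0 6 9 12 8 3)(4 7))^(-1)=(0 3 8 12 9 6)(4 7)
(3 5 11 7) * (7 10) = (3 5 11 10 7) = [0, 1, 2, 5, 4, 11, 6, 3, 8, 9, 7, 10]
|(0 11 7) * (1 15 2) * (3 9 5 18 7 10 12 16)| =|(0 11 10 12 16 3 9 5 18 7)(1 15 2)| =30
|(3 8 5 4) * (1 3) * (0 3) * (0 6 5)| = |(0 3 8)(1 6 5 4)| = 12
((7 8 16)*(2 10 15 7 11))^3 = (2 7 11 15 16 10 8)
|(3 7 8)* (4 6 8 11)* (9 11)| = 7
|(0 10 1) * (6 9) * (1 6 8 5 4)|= |(0 10 6 9 8 5 4 1)|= 8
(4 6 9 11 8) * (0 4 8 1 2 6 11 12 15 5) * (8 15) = [4, 2, 6, 3, 11, 0, 9, 7, 15, 12, 10, 1, 8, 13, 14, 5] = (0 4 11 1 2 6 9 12 8 15 5)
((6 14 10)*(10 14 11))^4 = ((14)(6 11 10))^4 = (14)(6 11 10)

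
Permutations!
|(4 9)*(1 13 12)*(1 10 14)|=|(1 13 12 10 14)(4 9)|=10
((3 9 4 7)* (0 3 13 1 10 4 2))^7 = (0 2 9 3)(1 4 13 10 7)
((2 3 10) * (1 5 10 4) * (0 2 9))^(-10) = (0 10 1 3)(2 9 5 4)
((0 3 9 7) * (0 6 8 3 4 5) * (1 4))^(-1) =(0 5 4 1)(3 8 6 7 9)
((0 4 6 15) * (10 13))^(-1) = ((0 4 6 15)(10 13))^(-1) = (0 15 6 4)(10 13)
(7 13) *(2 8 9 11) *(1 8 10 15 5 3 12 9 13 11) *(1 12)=(1 8 13 7 11 2 10 15 5 3)(9 12)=[0, 8, 10, 1, 4, 3, 6, 11, 13, 12, 15, 2, 9, 7, 14, 5]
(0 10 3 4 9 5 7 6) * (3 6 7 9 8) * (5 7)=(0 10 6)(3 4 8)(5 9 7)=[10, 1, 2, 4, 8, 9, 0, 5, 3, 7, 6]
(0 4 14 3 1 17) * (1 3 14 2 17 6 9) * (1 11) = [4, 6, 17, 3, 2, 5, 9, 7, 8, 11, 10, 1, 12, 13, 14, 15, 16, 0] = (0 4 2 17)(1 6 9 11)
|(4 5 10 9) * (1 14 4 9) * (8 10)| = |(1 14 4 5 8 10)| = 6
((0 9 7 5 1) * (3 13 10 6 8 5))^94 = (0 13 5 7 6)(1 3 8 9 10)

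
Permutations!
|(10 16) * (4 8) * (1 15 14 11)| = 4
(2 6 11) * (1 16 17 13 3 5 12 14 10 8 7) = (1 16 17 13 3 5 12 14 10 8 7)(2 6 11) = [0, 16, 6, 5, 4, 12, 11, 1, 7, 9, 8, 2, 14, 3, 10, 15, 17, 13]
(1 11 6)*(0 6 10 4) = (0 6 1 11 10 4) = [6, 11, 2, 3, 0, 5, 1, 7, 8, 9, 4, 10]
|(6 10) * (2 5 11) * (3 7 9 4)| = |(2 5 11)(3 7 9 4)(6 10)| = 12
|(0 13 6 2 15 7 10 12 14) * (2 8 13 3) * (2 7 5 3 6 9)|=13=|(0 6 8 13 9 2 15 5 3 7 10 12 14)|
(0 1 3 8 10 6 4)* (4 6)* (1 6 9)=(0 6 9 1 3 8 10 4)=[6, 3, 2, 8, 0, 5, 9, 7, 10, 1, 4]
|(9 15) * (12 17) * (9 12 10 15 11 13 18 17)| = |(9 11 13 18 17 10 15 12)| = 8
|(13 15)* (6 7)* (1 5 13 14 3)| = |(1 5 13 15 14 3)(6 7)| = 6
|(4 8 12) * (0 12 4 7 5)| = 4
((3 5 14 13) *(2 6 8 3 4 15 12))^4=(2 5 15 8 13)(3 4 6 14 12)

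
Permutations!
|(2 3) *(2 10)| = 3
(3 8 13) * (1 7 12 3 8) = (1 7 12 3)(8 13) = [0, 7, 2, 1, 4, 5, 6, 12, 13, 9, 10, 11, 3, 8]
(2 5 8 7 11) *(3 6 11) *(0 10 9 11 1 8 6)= (0 10 9 11 2 5 6 1 8 7 3)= [10, 8, 5, 0, 4, 6, 1, 3, 7, 11, 9, 2]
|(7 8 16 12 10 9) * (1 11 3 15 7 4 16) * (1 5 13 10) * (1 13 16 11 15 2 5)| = 20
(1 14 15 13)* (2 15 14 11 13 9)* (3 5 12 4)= (1 11 13)(2 15 9)(3 5 12 4)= [0, 11, 15, 5, 3, 12, 6, 7, 8, 2, 10, 13, 4, 1, 14, 9]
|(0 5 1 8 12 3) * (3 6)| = 7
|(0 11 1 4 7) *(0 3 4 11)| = |(1 11)(3 4 7)| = 6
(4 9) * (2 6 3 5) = [0, 1, 6, 5, 9, 2, 3, 7, 8, 4] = (2 6 3 5)(4 9)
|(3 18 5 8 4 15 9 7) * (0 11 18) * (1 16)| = |(0 11 18 5 8 4 15 9 7 3)(1 16)| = 10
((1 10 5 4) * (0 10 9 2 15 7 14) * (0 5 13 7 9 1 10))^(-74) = (2 15 9)(4 14 13)(5 7 10)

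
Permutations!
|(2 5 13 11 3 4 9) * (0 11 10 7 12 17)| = 12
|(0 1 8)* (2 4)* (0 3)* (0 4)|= |(0 1 8 3 4 2)|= 6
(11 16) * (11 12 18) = (11 16 12 18) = [0, 1, 2, 3, 4, 5, 6, 7, 8, 9, 10, 16, 18, 13, 14, 15, 12, 17, 11]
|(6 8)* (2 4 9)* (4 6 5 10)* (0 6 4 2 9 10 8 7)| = 6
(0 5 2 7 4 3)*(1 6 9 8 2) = (0 5 1 6 9 8 2 7 4 3) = [5, 6, 7, 0, 3, 1, 9, 4, 2, 8]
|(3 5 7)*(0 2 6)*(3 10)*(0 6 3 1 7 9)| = |(0 2 3 5 9)(1 7 10)| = 15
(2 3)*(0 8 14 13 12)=(0 8 14 13 12)(2 3)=[8, 1, 3, 2, 4, 5, 6, 7, 14, 9, 10, 11, 0, 12, 13]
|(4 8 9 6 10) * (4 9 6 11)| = |(4 8 6 10 9 11)| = 6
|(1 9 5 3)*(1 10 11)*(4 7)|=6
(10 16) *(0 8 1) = (0 8 1)(10 16) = [8, 0, 2, 3, 4, 5, 6, 7, 1, 9, 16, 11, 12, 13, 14, 15, 10]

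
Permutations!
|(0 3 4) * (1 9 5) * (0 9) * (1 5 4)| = 6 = |(0 3 1)(4 9)|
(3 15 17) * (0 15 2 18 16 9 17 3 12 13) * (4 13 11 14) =(0 15 3 2 18 16 9 17 12 11 14 4 13) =[15, 1, 18, 2, 13, 5, 6, 7, 8, 17, 10, 14, 11, 0, 4, 3, 9, 12, 16]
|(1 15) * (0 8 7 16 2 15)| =7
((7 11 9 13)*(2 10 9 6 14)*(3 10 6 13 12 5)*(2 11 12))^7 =((2 6 14 11 13 7 12 5 3 10 9))^7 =(2 5 11 9 12 14 10 7 6 3 13)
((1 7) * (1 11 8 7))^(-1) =(7 8 11)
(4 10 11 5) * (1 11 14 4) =(1 11 5)(4 10 14) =[0, 11, 2, 3, 10, 1, 6, 7, 8, 9, 14, 5, 12, 13, 4]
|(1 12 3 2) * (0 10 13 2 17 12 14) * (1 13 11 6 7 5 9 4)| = 30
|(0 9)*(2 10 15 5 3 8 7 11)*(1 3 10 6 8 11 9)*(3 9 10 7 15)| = 9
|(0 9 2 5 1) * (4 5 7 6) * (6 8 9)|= 20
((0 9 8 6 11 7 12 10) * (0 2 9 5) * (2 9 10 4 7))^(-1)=(0 5)(2 11 6 8 9 10)(4 12 7)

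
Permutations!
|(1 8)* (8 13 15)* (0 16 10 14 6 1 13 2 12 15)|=11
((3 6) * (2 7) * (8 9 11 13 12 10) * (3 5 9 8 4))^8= ((2 7)(3 6 5 9 11 13 12 10 4))^8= (3 4 10 12 13 11 9 5 6)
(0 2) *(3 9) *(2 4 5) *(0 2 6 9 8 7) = (0 4 5 6 9 3 8 7) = [4, 1, 2, 8, 5, 6, 9, 0, 7, 3]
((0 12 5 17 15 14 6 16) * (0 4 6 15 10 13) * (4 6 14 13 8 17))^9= ((0 12 5 4 14 15 13)(6 16)(8 17 10))^9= (17)(0 5 14 13 12 4 15)(6 16)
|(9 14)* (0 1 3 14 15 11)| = |(0 1 3 14 9 15 11)| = 7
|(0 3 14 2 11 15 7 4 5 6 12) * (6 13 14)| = 8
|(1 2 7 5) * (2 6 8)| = |(1 6 8 2 7 5)| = 6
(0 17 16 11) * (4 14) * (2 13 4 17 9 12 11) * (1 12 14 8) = (0 9 14 17 16 2 13 4 8 1 12 11) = [9, 12, 13, 3, 8, 5, 6, 7, 1, 14, 10, 0, 11, 4, 17, 15, 2, 16]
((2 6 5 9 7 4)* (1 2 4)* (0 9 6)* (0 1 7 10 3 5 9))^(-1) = (1 2)(3 10 9 6 5)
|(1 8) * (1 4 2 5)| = |(1 8 4 2 5)| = 5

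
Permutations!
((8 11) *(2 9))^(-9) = (2 9)(8 11)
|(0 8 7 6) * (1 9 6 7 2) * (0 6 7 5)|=7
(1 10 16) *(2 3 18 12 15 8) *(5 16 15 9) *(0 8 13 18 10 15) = (0 8 2 3 10)(1 15 13 18 12 9 5 16) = [8, 15, 3, 10, 4, 16, 6, 7, 2, 5, 0, 11, 9, 18, 14, 13, 1, 17, 12]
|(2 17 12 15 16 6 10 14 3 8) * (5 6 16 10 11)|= 24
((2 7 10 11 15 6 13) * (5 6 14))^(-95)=(2 15 13 11 6 10 5 7 14)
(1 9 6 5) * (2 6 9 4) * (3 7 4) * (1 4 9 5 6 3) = (2 3 7 9 5 4) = [0, 1, 3, 7, 2, 4, 6, 9, 8, 5]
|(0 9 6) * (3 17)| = |(0 9 6)(3 17)| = 6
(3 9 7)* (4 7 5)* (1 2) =(1 2)(3 9 5 4 7) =[0, 2, 1, 9, 7, 4, 6, 3, 8, 5]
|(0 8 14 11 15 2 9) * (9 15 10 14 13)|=|(0 8 13 9)(2 15)(10 14 11)|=12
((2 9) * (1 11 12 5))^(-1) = ((1 11 12 5)(2 9))^(-1) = (1 5 12 11)(2 9)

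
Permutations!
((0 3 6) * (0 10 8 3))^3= ((3 6 10 8))^3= (3 8 10 6)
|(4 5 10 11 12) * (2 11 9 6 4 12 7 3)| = |(12)(2 11 7 3)(4 5 10 9 6)| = 20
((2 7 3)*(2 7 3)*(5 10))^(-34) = ((2 3 7)(5 10))^(-34) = (10)(2 7 3)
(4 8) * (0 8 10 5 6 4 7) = (0 8 7)(4 10 5 6) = [8, 1, 2, 3, 10, 6, 4, 0, 7, 9, 5]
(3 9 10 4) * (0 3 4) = (0 3 9 10) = [3, 1, 2, 9, 4, 5, 6, 7, 8, 10, 0]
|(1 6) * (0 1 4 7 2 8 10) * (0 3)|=|(0 1 6 4 7 2 8 10 3)|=9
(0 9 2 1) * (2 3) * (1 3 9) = (9)(0 1)(2 3) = [1, 0, 3, 2, 4, 5, 6, 7, 8, 9]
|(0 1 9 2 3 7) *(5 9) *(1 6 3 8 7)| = |(0 6 3 1 5 9 2 8 7)| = 9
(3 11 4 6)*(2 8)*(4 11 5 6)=(11)(2 8)(3 5 6)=[0, 1, 8, 5, 4, 6, 3, 7, 2, 9, 10, 11]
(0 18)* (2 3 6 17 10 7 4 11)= (0 18)(2 3 6 17 10 7 4 11)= [18, 1, 3, 6, 11, 5, 17, 4, 8, 9, 7, 2, 12, 13, 14, 15, 16, 10, 0]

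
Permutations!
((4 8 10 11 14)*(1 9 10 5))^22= (1 8 14 10)(4 11 9 5)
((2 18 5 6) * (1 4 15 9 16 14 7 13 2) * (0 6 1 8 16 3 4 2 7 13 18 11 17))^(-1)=((0 6 8 16 14 13 7 18 5 1 2 11 17)(3 4 15 9))^(-1)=(0 17 11 2 1 5 18 7 13 14 16 8 6)(3 9 15 4)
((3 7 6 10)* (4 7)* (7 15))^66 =((3 4 15 7 6 10))^66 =(15)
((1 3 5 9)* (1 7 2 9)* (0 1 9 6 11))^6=((0 1 3 5 9 7 2 6 11))^6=(0 2 5)(1 6 9)(3 11 7)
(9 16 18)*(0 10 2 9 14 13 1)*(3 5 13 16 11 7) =[10, 0, 9, 5, 4, 13, 6, 3, 8, 11, 2, 7, 12, 1, 16, 15, 18, 17, 14] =(0 10 2 9 11 7 3 5 13 1)(14 16 18)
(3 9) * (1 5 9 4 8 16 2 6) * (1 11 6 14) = [0, 5, 14, 4, 8, 9, 11, 7, 16, 3, 10, 6, 12, 13, 1, 15, 2] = (1 5 9 3 4 8 16 2 14)(6 11)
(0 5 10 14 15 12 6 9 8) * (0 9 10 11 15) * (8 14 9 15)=(0 5 11 8 15 12 6 10 9 14)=[5, 1, 2, 3, 4, 11, 10, 7, 15, 14, 9, 8, 6, 13, 0, 12]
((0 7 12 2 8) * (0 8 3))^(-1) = ((0 7 12 2 3))^(-1) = (0 3 2 12 7)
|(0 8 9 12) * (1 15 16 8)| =|(0 1 15 16 8 9 12)| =7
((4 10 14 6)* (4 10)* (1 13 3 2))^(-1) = (1 2 3 13)(6 14 10)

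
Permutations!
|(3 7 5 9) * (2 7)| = 5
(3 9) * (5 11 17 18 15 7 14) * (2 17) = (2 17 18 15 7 14 5 11)(3 9) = [0, 1, 17, 9, 4, 11, 6, 14, 8, 3, 10, 2, 12, 13, 5, 7, 16, 18, 15]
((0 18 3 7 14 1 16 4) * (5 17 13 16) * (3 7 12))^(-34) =(0 17 7 16 1)(4 5 18 13 14) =((0 18 7 14 1 5 17 13 16 4)(3 12))^(-34)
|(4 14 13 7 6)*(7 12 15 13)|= |(4 14 7 6)(12 15 13)|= 12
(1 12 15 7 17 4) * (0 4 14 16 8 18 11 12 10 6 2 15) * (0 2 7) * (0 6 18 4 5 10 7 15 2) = (0 5 10 18 11 12)(1 7 17 14 16 8 4)(6 15) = [5, 7, 2, 3, 1, 10, 15, 17, 4, 9, 18, 12, 0, 13, 16, 6, 8, 14, 11]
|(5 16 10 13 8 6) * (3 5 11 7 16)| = |(3 5)(6 11 7 16 10 13 8)| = 14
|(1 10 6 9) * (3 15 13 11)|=|(1 10 6 9)(3 15 13 11)|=4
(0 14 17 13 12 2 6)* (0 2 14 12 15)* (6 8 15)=[12, 1, 8, 3, 4, 5, 2, 7, 15, 9, 10, 11, 14, 6, 17, 0, 16, 13]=(0 12 14 17 13 6 2 8 15)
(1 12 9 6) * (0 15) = (0 15)(1 12 9 6) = [15, 12, 2, 3, 4, 5, 1, 7, 8, 6, 10, 11, 9, 13, 14, 0]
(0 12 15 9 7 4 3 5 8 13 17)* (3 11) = (0 12 15 9 7 4 11 3 5 8 13 17) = [12, 1, 2, 5, 11, 8, 6, 4, 13, 7, 10, 3, 15, 17, 14, 9, 16, 0]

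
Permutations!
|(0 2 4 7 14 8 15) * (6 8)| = |(0 2 4 7 14 6 8 15)| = 8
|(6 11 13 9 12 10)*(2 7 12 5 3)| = |(2 7 12 10 6 11 13 9 5 3)| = 10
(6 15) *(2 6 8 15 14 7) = [0, 1, 6, 3, 4, 5, 14, 2, 15, 9, 10, 11, 12, 13, 7, 8] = (2 6 14 7)(8 15)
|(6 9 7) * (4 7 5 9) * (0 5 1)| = |(0 5 9 1)(4 7 6)| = 12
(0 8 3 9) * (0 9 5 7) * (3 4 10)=(0 8 4 10 3 5 7)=[8, 1, 2, 5, 10, 7, 6, 0, 4, 9, 3]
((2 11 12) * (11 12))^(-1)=(2 12)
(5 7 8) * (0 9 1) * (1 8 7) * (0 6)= (0 9 8 5 1 6)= [9, 6, 2, 3, 4, 1, 0, 7, 5, 8]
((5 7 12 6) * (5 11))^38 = ((5 7 12 6 11))^38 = (5 6 7 11 12)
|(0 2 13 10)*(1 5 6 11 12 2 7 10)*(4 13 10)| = |(0 7 4 13 1 5 6 11 12 2 10)| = 11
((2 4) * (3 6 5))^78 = (6)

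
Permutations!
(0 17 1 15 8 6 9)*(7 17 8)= [8, 15, 2, 3, 4, 5, 9, 17, 6, 0, 10, 11, 12, 13, 14, 7, 16, 1]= (0 8 6 9)(1 15 7 17)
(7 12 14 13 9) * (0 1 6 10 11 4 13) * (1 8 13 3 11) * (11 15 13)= (0 8 11 4 3 15 13 9 7 12 14)(1 6 10)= [8, 6, 2, 15, 3, 5, 10, 12, 11, 7, 1, 4, 14, 9, 0, 13]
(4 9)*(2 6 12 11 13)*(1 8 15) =(1 8 15)(2 6 12 11 13)(4 9) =[0, 8, 6, 3, 9, 5, 12, 7, 15, 4, 10, 13, 11, 2, 14, 1]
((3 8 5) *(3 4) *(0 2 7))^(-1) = (0 7 2)(3 4 5 8)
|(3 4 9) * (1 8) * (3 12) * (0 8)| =|(0 8 1)(3 4 9 12)| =12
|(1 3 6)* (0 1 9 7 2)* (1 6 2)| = 7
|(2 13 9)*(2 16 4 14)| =6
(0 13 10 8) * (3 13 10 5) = (0 10 8)(3 13 5) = [10, 1, 2, 13, 4, 3, 6, 7, 0, 9, 8, 11, 12, 5]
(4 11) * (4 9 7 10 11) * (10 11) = (7 11 9) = [0, 1, 2, 3, 4, 5, 6, 11, 8, 7, 10, 9]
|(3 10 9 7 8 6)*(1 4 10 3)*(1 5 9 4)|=|(4 10)(5 9 7 8 6)|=10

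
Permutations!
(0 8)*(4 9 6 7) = (0 8)(4 9 6 7) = [8, 1, 2, 3, 9, 5, 7, 4, 0, 6]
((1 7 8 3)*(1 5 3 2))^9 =(1 7 8 2)(3 5) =((1 7 8 2)(3 5))^9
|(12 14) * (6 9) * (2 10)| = |(2 10)(6 9)(12 14)| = 2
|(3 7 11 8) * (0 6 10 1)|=4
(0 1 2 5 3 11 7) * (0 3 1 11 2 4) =(0 11 7 3 2 5 1 4) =[11, 4, 5, 2, 0, 1, 6, 3, 8, 9, 10, 7]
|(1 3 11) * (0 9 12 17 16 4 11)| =9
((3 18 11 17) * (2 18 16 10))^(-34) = (2 18 11 17 3 16 10)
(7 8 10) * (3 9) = (3 9)(7 8 10) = [0, 1, 2, 9, 4, 5, 6, 8, 10, 3, 7]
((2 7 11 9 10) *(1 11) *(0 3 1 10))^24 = (0 9 11 1 3)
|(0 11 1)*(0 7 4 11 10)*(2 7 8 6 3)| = |(0 10)(1 8 6 3 2 7 4 11)| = 8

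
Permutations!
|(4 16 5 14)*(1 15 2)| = 12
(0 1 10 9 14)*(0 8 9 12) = (0 1 10 12)(8 9 14) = [1, 10, 2, 3, 4, 5, 6, 7, 9, 14, 12, 11, 0, 13, 8]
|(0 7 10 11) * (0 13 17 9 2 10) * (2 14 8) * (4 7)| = 24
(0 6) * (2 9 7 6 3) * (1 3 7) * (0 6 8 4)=(0 7 8 4)(1 3 2 9)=[7, 3, 9, 2, 0, 5, 6, 8, 4, 1]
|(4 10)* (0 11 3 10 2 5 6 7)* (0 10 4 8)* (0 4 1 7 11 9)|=|(0 9)(1 7 10 8 4 2 5 6 11 3)|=10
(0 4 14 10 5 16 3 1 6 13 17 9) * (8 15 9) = [4, 6, 2, 1, 14, 16, 13, 7, 15, 0, 5, 11, 12, 17, 10, 9, 3, 8] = (0 4 14 10 5 16 3 1 6 13 17 8 15 9)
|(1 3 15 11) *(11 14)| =5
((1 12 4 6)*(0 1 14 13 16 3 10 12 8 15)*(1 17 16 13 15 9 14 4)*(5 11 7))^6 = (0 1 17 8 16 9 3 14 10 15 12)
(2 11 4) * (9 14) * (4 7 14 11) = (2 4)(7 14 9 11) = [0, 1, 4, 3, 2, 5, 6, 14, 8, 11, 10, 7, 12, 13, 9]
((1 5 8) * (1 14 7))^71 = ((1 5 8 14 7))^71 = (1 5 8 14 7)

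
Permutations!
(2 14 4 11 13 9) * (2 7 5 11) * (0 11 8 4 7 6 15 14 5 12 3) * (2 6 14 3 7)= (0 11 13 9 14 2 5 8 4 6 15 3)(7 12)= [11, 1, 5, 0, 6, 8, 15, 12, 4, 14, 10, 13, 7, 9, 2, 3]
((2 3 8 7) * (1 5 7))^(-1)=(1 8 3 2 7 5)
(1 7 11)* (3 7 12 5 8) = (1 12 5 8 3 7 11) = [0, 12, 2, 7, 4, 8, 6, 11, 3, 9, 10, 1, 5]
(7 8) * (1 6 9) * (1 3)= [0, 6, 2, 1, 4, 5, 9, 8, 7, 3]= (1 6 9 3)(7 8)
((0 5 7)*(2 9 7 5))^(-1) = ((0 2 9 7))^(-1) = (0 7 9 2)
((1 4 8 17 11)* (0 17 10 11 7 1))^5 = (0 8 7 11 4 17 10 1)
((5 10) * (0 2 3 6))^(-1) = (0 6 3 2)(5 10)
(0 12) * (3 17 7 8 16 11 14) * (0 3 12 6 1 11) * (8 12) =(0 6 1 11 14 8 16)(3 17 7 12) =[6, 11, 2, 17, 4, 5, 1, 12, 16, 9, 10, 14, 3, 13, 8, 15, 0, 7]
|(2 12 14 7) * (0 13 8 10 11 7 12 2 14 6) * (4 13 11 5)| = |(0 11 7 14 12 6)(4 13 8 10 5)| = 30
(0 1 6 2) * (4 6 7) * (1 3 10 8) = (0 3 10 8 1 7 4 6 2) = [3, 7, 0, 10, 6, 5, 2, 4, 1, 9, 8]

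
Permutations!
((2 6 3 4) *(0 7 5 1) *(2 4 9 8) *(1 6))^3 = (0 6 8)(1 5 9)(2 7 3)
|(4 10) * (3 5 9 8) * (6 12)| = 4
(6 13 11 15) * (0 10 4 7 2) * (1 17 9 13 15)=[10, 17, 0, 3, 7, 5, 15, 2, 8, 13, 4, 1, 12, 11, 14, 6, 16, 9]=(0 10 4 7 2)(1 17 9 13 11)(6 15)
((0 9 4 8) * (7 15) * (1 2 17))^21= (17)(0 9 4 8)(7 15)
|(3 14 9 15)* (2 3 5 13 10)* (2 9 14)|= 10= |(2 3)(5 13 10 9 15)|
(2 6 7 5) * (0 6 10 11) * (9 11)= (0 6 7 5 2 10 9 11)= [6, 1, 10, 3, 4, 2, 7, 5, 8, 11, 9, 0]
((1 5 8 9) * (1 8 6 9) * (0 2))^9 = ((0 2)(1 5 6 9 8))^9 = (0 2)(1 8 9 6 5)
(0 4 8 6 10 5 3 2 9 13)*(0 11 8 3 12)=(0 4 3 2 9 13 11 8 6 10 5 12)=[4, 1, 9, 2, 3, 12, 10, 7, 6, 13, 5, 8, 0, 11]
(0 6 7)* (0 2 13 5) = (0 6 7 2 13 5) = [6, 1, 13, 3, 4, 0, 7, 2, 8, 9, 10, 11, 12, 5]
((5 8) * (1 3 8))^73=(1 3 8 5)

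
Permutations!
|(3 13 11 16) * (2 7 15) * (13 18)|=15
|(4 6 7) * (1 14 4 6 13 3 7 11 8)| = |(1 14 4 13 3 7 6 11 8)| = 9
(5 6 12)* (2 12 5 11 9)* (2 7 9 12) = (5 6)(7 9)(11 12) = [0, 1, 2, 3, 4, 6, 5, 9, 8, 7, 10, 12, 11]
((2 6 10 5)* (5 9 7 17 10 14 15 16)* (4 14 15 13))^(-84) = (17)(2 6 15 16 5)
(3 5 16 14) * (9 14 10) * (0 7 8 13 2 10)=[7, 1, 10, 5, 4, 16, 6, 8, 13, 14, 9, 11, 12, 2, 3, 15, 0]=(0 7 8 13 2 10 9 14 3 5 16)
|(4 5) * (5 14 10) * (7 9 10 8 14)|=|(4 7 9 10 5)(8 14)|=10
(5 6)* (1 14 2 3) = (1 14 2 3)(5 6) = [0, 14, 3, 1, 4, 6, 5, 7, 8, 9, 10, 11, 12, 13, 2]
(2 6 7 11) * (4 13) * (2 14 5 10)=(2 6 7 11 14 5 10)(4 13)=[0, 1, 6, 3, 13, 10, 7, 11, 8, 9, 2, 14, 12, 4, 5]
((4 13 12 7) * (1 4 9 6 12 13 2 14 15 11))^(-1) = (1 11 15 14 2 4)(6 9 7 12)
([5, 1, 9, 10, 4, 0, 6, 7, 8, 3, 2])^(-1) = (0 5)(2 10 3 9)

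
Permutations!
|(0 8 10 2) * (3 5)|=|(0 8 10 2)(3 5)|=4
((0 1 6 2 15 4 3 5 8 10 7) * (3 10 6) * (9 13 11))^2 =(0 3 8 2 4 7 1 5 6 15 10)(9 11 13)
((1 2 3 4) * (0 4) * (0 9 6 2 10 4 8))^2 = (1 4 10)(2 9)(3 6)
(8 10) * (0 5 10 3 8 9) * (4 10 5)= (0 4 10 9)(3 8)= [4, 1, 2, 8, 10, 5, 6, 7, 3, 0, 9]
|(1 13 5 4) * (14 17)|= |(1 13 5 4)(14 17)|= 4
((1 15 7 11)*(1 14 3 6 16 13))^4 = (1 14 13 11 16 7 6 15 3)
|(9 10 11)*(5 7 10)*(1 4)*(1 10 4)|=|(4 10 11 9 5 7)|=6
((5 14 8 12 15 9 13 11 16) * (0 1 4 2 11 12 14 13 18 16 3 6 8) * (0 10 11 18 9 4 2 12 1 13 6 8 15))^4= ((0 13 1 2 18 16 5 6 15 4 12)(3 8 14 10 11))^4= (0 18 15 13 16 4 1 5 12 2 6)(3 11 10 14 8)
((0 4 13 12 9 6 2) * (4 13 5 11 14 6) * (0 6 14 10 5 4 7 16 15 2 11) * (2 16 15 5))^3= ((0 13 12 9 7 15 16 5)(2 6 11 10))^3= (0 9 16 13 7 5 12 15)(2 10 11 6)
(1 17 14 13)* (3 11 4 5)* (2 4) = [0, 17, 4, 11, 5, 3, 6, 7, 8, 9, 10, 2, 12, 1, 13, 15, 16, 14] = (1 17 14 13)(2 4 5 3 11)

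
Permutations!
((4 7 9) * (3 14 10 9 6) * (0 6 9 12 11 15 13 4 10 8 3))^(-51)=(0 6)(4 11 9 13 12 7 15 10)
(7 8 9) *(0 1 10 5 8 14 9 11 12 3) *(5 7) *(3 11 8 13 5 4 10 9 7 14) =(0 1 9 4 10 14 7 3)(5 13)(11 12) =[1, 9, 2, 0, 10, 13, 6, 3, 8, 4, 14, 12, 11, 5, 7]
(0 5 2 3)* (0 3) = (0 5 2) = [5, 1, 0, 3, 4, 2]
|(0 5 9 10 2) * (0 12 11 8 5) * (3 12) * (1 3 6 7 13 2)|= 8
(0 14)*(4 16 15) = (0 14)(4 16 15) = [14, 1, 2, 3, 16, 5, 6, 7, 8, 9, 10, 11, 12, 13, 0, 4, 15]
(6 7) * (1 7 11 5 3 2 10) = (1 7 6 11 5 3 2 10) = [0, 7, 10, 2, 4, 3, 11, 6, 8, 9, 1, 5]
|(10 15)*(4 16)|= 2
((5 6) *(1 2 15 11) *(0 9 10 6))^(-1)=(0 5 6 10 9)(1 11 15 2)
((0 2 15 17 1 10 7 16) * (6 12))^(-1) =((0 2 15 17 1 10 7 16)(6 12))^(-1) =(0 16 7 10 1 17 15 2)(6 12)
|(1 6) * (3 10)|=2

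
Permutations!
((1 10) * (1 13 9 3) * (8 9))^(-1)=((1 10 13 8 9 3))^(-1)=(1 3 9 8 13 10)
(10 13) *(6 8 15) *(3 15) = (3 15 6 8)(10 13) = [0, 1, 2, 15, 4, 5, 8, 7, 3, 9, 13, 11, 12, 10, 14, 6]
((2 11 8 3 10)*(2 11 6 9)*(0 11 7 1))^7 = (11)(2 6 9) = ((0 11 8 3 10 7 1)(2 6 9))^7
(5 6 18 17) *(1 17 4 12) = [0, 17, 2, 3, 12, 6, 18, 7, 8, 9, 10, 11, 1, 13, 14, 15, 16, 5, 4] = (1 17 5 6 18 4 12)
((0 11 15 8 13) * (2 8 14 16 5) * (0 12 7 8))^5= ((0 11 15 14 16 5 2)(7 8 13 12))^5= (0 5 14 11 2 16 15)(7 8 13 12)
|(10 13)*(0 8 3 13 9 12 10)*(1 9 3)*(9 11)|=9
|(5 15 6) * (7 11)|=6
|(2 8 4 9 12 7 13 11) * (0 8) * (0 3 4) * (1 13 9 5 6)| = 24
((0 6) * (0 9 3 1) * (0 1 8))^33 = ((0 6 9 3 8))^33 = (0 3 6 8 9)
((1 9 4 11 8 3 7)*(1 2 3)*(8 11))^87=((11)(1 9 4 8)(2 3 7))^87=(11)(1 8 4 9)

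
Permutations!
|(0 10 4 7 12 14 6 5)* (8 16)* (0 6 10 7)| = |(0 7 12 14 10 4)(5 6)(8 16)| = 6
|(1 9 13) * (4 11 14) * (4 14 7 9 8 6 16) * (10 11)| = 10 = |(1 8 6 16 4 10 11 7 9 13)|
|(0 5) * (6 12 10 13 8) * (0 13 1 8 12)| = |(0 5 13 12 10 1 8 6)| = 8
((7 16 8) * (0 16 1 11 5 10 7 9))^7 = ((0 16 8 9)(1 11 5 10 7))^7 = (0 9 8 16)(1 5 7 11 10)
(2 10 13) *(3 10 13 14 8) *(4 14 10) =(2 13)(3 4 14 8) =[0, 1, 13, 4, 14, 5, 6, 7, 3, 9, 10, 11, 12, 2, 8]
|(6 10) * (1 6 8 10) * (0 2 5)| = 6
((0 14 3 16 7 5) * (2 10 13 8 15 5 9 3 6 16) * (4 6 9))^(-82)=(0 15 13 2 9)(3 14 5 8 10)(4 16)(6 7)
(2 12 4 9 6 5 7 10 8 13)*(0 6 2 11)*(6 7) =(0 7 10 8 13 11)(2 12 4 9)(5 6) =[7, 1, 12, 3, 9, 6, 5, 10, 13, 2, 8, 0, 4, 11]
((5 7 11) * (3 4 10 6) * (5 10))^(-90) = ((3 4 5 7 11 10 6))^(-90) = (3 4 5 7 11 10 6)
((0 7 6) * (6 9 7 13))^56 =((0 13 6)(7 9))^56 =(0 6 13)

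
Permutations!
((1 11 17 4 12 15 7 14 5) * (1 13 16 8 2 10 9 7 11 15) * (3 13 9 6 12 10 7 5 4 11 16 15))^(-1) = (1 12 6 10 4 14 7 2 8 16 15 13 3)(5 9)(11 17)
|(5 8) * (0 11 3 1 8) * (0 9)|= |(0 11 3 1 8 5 9)|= 7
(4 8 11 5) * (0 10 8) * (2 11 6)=[10, 1, 11, 3, 0, 4, 2, 7, 6, 9, 8, 5]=(0 10 8 6 2 11 5 4)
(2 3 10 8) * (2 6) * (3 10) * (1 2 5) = (1 2 10 8 6 5) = [0, 2, 10, 3, 4, 1, 5, 7, 6, 9, 8]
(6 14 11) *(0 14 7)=[14, 1, 2, 3, 4, 5, 7, 0, 8, 9, 10, 6, 12, 13, 11]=(0 14 11 6 7)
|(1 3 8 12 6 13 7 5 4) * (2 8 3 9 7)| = 5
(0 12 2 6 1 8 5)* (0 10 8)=[12, 0, 6, 3, 4, 10, 1, 7, 5, 9, 8, 11, 2]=(0 12 2 6 1)(5 10 8)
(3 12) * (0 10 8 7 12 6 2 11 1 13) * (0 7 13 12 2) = (0 10 8 13 7 2 11 1 12 3 6) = [10, 12, 11, 6, 4, 5, 0, 2, 13, 9, 8, 1, 3, 7]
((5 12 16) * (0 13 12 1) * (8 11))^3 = ((0 13 12 16 5 1)(8 11))^3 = (0 16)(1 12)(5 13)(8 11)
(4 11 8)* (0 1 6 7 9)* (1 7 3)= (0 7 9)(1 6 3)(4 11 8)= [7, 6, 2, 1, 11, 5, 3, 9, 4, 0, 10, 8]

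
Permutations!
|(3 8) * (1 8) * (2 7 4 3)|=|(1 8 2 7 4 3)|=6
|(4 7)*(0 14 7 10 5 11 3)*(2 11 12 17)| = |(0 14 7 4 10 5 12 17 2 11 3)| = 11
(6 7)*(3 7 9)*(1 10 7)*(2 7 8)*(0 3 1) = (0 3)(1 10 8 2 7 6 9) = [3, 10, 7, 0, 4, 5, 9, 6, 2, 1, 8]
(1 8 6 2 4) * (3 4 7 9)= (1 8 6 2 7 9 3 4)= [0, 8, 7, 4, 1, 5, 2, 9, 6, 3]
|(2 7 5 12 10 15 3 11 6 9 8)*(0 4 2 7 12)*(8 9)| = 12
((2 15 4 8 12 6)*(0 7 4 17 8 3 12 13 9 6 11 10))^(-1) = (0 10 11 12 3 4 7)(2 6 9 13 8 17 15) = ((0 7 4 3 12 11 10)(2 15 17 8 13 9 6))^(-1)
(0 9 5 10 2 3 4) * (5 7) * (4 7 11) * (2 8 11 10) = (0 9 10 8 11 4)(2 3 7 5) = [9, 1, 3, 7, 0, 2, 6, 5, 11, 10, 8, 4]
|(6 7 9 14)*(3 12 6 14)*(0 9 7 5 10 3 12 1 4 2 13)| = 11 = |(14)(0 9 12 6 5 10 3 1 4 2 13)|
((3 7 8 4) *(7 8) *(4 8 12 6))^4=((3 12 6 4))^4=(12)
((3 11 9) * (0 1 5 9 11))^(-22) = (11)(0 9 1 3 5)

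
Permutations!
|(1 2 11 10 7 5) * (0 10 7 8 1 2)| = 4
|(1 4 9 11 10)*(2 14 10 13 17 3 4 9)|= 10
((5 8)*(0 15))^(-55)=((0 15)(5 8))^(-55)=(0 15)(5 8)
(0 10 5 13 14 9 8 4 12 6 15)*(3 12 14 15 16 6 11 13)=(0 10 5 3 12 11 13 15)(4 14 9 8)(6 16)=[10, 1, 2, 12, 14, 3, 16, 7, 4, 8, 5, 13, 11, 15, 9, 0, 6]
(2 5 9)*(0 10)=[10, 1, 5, 3, 4, 9, 6, 7, 8, 2, 0]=(0 10)(2 5 9)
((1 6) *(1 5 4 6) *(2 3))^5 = ((2 3)(4 6 5))^5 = (2 3)(4 5 6)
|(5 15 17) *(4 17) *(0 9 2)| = |(0 9 2)(4 17 5 15)| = 12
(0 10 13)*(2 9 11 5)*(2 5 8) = [10, 1, 9, 3, 4, 5, 6, 7, 2, 11, 13, 8, 12, 0] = (0 10 13)(2 9 11 8)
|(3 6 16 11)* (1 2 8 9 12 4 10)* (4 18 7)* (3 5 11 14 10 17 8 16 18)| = 90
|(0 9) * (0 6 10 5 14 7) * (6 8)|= |(0 9 8 6 10 5 14 7)|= 8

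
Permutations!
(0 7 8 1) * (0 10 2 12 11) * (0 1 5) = [7, 10, 12, 3, 4, 0, 6, 8, 5, 9, 2, 1, 11] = (0 7 8 5)(1 10 2 12 11)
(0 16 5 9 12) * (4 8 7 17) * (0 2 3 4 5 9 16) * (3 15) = (2 15 3 4 8 7 17 5 16 9 12) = [0, 1, 15, 4, 8, 16, 6, 17, 7, 12, 10, 11, 2, 13, 14, 3, 9, 5]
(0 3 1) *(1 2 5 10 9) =(0 3 2 5 10 9 1) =[3, 0, 5, 2, 4, 10, 6, 7, 8, 1, 9]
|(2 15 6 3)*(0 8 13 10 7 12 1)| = |(0 8 13 10 7 12 1)(2 15 6 3)| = 28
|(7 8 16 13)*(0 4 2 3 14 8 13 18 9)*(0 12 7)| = |(0 4 2 3 14 8 16 18 9 12 7 13)| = 12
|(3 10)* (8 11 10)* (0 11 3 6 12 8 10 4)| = 15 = |(0 11 4)(3 10 6 12 8)|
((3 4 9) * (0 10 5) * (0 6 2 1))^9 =(0 6)(1 5)(2 10)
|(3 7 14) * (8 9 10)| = 3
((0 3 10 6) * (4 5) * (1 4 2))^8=(10)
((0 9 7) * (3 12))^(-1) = (0 7 9)(3 12)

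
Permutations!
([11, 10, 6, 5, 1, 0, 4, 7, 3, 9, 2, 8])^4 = (0 5 3 8 11)(1 4 6 2 10)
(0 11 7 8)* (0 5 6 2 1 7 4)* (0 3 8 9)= (0 11 4 3 8 5 6 2 1 7 9)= [11, 7, 1, 8, 3, 6, 2, 9, 5, 0, 10, 4]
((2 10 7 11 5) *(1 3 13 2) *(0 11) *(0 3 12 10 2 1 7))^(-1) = ((0 11 5 7 3 13 1 12 10))^(-1) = (0 10 12 1 13 3 7 5 11)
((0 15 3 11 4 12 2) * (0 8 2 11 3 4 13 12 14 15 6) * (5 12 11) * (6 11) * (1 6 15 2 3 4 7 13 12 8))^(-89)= (0 6 1 2 14 4 3 8 5 12 11)(7 13 15)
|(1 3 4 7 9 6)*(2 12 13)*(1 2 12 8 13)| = 10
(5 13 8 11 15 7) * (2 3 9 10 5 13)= [0, 1, 3, 9, 4, 2, 6, 13, 11, 10, 5, 15, 12, 8, 14, 7]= (2 3 9 10 5)(7 13 8 11 15)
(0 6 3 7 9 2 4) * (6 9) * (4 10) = (0 9 2 10 4)(3 7 6) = [9, 1, 10, 7, 0, 5, 3, 6, 8, 2, 4]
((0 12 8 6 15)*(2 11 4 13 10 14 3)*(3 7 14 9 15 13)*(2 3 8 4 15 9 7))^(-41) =(0 7 4 2 6 15 10 12 14 8 11 13)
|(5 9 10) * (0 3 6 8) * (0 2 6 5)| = 15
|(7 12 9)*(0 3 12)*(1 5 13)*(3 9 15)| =|(0 9 7)(1 5 13)(3 12 15)| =3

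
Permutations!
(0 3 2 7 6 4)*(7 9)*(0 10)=(0 3 2 9 7 6 4 10)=[3, 1, 9, 2, 10, 5, 4, 6, 8, 7, 0]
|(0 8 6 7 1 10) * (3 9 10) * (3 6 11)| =6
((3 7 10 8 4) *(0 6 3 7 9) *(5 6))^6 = ((0 5 6 3 9)(4 7 10 8))^6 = (0 5 6 3 9)(4 10)(7 8)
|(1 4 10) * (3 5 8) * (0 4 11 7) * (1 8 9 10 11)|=|(0 4 11 7)(3 5 9 10 8)|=20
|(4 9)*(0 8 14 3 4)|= 6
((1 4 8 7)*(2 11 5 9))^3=((1 4 8 7)(2 11 5 9))^3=(1 7 8 4)(2 9 5 11)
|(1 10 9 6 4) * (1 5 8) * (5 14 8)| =7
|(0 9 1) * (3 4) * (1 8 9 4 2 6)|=6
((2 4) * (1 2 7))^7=((1 2 4 7))^7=(1 7 4 2)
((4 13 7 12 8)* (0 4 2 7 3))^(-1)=((0 4 13 3)(2 7 12 8))^(-1)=(0 3 13 4)(2 8 12 7)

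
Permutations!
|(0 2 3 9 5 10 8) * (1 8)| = |(0 2 3 9 5 10 1 8)| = 8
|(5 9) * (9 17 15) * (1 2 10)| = |(1 2 10)(5 17 15 9)| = 12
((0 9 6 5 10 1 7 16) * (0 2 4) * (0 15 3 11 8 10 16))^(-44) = (0 1 8 3 4 16 6)(2 5 9 7 10 11 15) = ((0 9 6 5 16 2 4 15 3 11 8 10 1 7))^(-44)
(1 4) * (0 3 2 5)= (0 3 2 5)(1 4)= [3, 4, 5, 2, 1, 0]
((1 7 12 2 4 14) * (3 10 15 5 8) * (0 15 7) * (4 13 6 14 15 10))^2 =(0 7 2 6 1 10 12 13 14)(3 15 8 4 5)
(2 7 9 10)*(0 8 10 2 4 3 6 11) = (0 8 10 4 3 6 11)(2 7 9) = [8, 1, 7, 6, 3, 5, 11, 9, 10, 2, 4, 0]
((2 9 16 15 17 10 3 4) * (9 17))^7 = ((2 17 10 3 4)(9 16 15))^7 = (2 10 4 17 3)(9 16 15)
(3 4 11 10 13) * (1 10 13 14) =(1 10 14)(3 4 11 13) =[0, 10, 2, 4, 11, 5, 6, 7, 8, 9, 14, 13, 12, 3, 1]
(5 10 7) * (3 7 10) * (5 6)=(10)(3 7 6 5)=[0, 1, 2, 7, 4, 3, 5, 6, 8, 9, 10]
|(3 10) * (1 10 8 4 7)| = |(1 10 3 8 4 7)| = 6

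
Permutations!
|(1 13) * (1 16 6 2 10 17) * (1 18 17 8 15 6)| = |(1 13 16)(2 10 8 15 6)(17 18)| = 30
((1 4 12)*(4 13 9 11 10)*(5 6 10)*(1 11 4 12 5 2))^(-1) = ((1 13 9 4 5 6 10 12 11 2))^(-1) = (1 2 11 12 10 6 5 4 9 13)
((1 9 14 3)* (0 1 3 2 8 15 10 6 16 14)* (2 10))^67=((0 1 9)(2 8 15)(6 16 14 10))^67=(0 1 9)(2 8 15)(6 10 14 16)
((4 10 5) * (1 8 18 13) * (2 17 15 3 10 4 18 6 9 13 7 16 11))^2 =((1 8 6 9 13)(2 17 15 3 10 5 18 7 16 11))^2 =(1 6 13 8 9)(2 15 10 18 16)(3 5 7 11 17)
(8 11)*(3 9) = (3 9)(8 11) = [0, 1, 2, 9, 4, 5, 6, 7, 11, 3, 10, 8]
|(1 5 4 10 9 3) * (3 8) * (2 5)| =8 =|(1 2 5 4 10 9 8 3)|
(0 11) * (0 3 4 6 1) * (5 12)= (0 11 3 4 6 1)(5 12)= [11, 0, 2, 4, 6, 12, 1, 7, 8, 9, 10, 3, 5]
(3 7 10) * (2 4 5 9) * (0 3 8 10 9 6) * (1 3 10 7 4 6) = [10, 3, 6, 4, 5, 1, 0, 9, 7, 2, 8] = (0 10 8 7 9 2 6)(1 3 4 5)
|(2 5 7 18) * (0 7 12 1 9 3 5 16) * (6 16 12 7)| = |(0 6 16)(1 9 3 5 7 18 2 12)| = 24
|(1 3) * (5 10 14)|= |(1 3)(5 10 14)|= 6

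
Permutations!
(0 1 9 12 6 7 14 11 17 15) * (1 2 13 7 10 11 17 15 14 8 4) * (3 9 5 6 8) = (0 2 13 7 3 9 12 8 4 1 5 6 10 11 15)(14 17) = [2, 5, 13, 9, 1, 6, 10, 3, 4, 12, 11, 15, 8, 7, 17, 0, 16, 14]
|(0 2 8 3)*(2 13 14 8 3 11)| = |(0 13 14 8 11 2 3)| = 7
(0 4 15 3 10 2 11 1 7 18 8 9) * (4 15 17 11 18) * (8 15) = (0 8 9)(1 7 4 17 11)(2 18 15 3 10) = [8, 7, 18, 10, 17, 5, 6, 4, 9, 0, 2, 1, 12, 13, 14, 3, 16, 11, 15]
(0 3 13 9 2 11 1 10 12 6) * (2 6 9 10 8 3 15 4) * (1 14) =(0 15 4 2 11 14 1 8 3 13 10 12 9 6) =[15, 8, 11, 13, 2, 5, 0, 7, 3, 6, 12, 14, 9, 10, 1, 4]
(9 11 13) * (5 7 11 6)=(5 7 11 13 9 6)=[0, 1, 2, 3, 4, 7, 5, 11, 8, 6, 10, 13, 12, 9]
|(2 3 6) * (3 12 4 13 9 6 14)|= |(2 12 4 13 9 6)(3 14)|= 6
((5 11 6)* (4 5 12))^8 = (4 6 5 12 11)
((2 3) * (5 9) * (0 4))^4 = ((0 4)(2 3)(5 9))^4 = (9)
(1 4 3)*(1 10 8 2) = (1 4 3 10 8 2) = [0, 4, 1, 10, 3, 5, 6, 7, 2, 9, 8]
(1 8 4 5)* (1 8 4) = (1 4 5 8) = [0, 4, 2, 3, 5, 8, 6, 7, 1]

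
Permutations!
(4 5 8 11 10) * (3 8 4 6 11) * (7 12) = (3 8)(4 5)(6 11 10)(7 12) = [0, 1, 2, 8, 5, 4, 11, 12, 3, 9, 6, 10, 7]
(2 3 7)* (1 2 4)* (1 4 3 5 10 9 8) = (1 2 5 10 9 8)(3 7) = [0, 2, 5, 7, 4, 10, 6, 3, 1, 8, 9]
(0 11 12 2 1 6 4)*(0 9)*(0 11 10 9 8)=[10, 6, 1, 3, 8, 5, 4, 7, 0, 11, 9, 12, 2]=(0 10 9 11 12 2 1 6 4 8)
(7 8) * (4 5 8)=(4 5 8 7)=[0, 1, 2, 3, 5, 8, 6, 4, 7]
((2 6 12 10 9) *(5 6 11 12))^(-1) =(2 9 10 12 11)(5 6)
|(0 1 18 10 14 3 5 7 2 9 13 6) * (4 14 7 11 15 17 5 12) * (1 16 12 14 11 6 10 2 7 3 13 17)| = |(0 16 12 4 11 15 1 18 2 9 17 5 6)(3 14 13 10)| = 52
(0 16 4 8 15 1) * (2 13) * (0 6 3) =[16, 6, 13, 0, 8, 5, 3, 7, 15, 9, 10, 11, 12, 2, 14, 1, 4] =(0 16 4 8 15 1 6 3)(2 13)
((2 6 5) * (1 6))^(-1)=(1 2 5 6)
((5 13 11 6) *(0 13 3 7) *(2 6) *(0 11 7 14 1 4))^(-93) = (0 5 13 3 7 14 11 1 2 4 6)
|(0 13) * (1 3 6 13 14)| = |(0 14 1 3 6 13)| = 6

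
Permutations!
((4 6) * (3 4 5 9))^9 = (3 9 5 6 4)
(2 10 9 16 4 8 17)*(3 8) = (2 10 9 16 4 3 8 17) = [0, 1, 10, 8, 3, 5, 6, 7, 17, 16, 9, 11, 12, 13, 14, 15, 4, 2]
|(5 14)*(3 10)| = 2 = |(3 10)(5 14)|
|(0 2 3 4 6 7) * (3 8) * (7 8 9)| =4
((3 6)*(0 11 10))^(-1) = (0 10 11)(3 6)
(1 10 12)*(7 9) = (1 10 12)(7 9) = [0, 10, 2, 3, 4, 5, 6, 9, 8, 7, 12, 11, 1]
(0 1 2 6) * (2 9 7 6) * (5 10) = (0 1 9 7 6)(5 10) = [1, 9, 2, 3, 4, 10, 0, 6, 8, 7, 5]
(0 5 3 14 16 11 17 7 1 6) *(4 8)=(0 5 3 14 16 11 17 7 1 6)(4 8)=[5, 6, 2, 14, 8, 3, 0, 1, 4, 9, 10, 17, 12, 13, 16, 15, 11, 7]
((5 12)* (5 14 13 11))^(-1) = (5 11 13 14 12)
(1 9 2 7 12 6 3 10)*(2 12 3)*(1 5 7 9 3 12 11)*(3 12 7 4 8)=[0, 12, 9, 10, 8, 4, 2, 7, 3, 11, 5, 1, 6]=(1 12 6 2 9 11)(3 10 5 4 8)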